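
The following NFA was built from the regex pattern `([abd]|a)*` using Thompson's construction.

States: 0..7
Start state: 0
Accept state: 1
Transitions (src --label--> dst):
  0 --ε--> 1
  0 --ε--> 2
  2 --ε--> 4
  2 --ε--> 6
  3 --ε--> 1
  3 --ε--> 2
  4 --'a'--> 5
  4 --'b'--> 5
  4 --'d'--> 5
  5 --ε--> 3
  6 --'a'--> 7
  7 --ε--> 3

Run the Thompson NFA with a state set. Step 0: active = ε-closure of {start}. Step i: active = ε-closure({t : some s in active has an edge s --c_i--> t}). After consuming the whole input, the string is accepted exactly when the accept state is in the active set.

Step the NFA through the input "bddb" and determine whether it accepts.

start: ε-closure({0}) = {0,1,2,4,6}
'b' @ 1: {1,2,3,4,5,6}  ✓accept
'd' @ 2: {1,2,3,4,5,6}  ✓accept
'd' @ 3: {1,2,3,4,5,6}  ✓accept
'b' @ 4: {1,2,3,4,5,6}  ✓accept
end set {1,2,3,4,5,6} — state 1 in

Answer: ACCEPT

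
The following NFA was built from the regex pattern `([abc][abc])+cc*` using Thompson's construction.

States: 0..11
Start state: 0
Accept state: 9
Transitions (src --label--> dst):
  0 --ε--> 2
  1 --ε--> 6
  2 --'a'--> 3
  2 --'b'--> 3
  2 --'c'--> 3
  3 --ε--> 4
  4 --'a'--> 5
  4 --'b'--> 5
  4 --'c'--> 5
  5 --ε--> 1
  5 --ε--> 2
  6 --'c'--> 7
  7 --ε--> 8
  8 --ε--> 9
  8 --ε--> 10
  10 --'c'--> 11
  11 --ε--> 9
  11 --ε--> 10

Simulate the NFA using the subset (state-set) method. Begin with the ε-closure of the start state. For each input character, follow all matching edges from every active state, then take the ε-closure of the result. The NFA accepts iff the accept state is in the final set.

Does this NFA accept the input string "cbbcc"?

Answer: ACCEPT

Steps:
start: ε-closure({0}) = {0,2}
'c' @ 1: {3,4}
'b' @ 2: {1,2,5,6}
'b' @ 3: {3,4}
'c' @ 4: {1,2,5,6}
'c' @ 5: {3,4,7,8,9,10}  [accepting]
after full input: {3,4,7,8,9,10}  (accept=9 in)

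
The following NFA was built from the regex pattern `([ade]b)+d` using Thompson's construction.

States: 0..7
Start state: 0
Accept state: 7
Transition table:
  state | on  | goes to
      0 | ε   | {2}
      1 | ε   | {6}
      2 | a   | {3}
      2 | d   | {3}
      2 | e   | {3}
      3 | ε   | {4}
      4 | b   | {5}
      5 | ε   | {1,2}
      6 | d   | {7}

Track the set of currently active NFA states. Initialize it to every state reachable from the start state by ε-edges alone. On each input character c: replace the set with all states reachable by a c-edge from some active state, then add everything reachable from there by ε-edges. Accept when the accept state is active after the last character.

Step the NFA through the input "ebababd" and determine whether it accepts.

start: ε-closure({0}) = {0,2}
'e' @ 1: {3,4}
'b' @ 2: {1,2,5,6}
'a' @ 3: {3,4}
'b' @ 4: {1,2,5,6}
'a' @ 5: {3,4}
'b' @ 6: {1,2,5,6}
'd' @ 7: {3,4,7}  [accepting]
end set {3,4,7} — state 7 in

Answer: ACCEPT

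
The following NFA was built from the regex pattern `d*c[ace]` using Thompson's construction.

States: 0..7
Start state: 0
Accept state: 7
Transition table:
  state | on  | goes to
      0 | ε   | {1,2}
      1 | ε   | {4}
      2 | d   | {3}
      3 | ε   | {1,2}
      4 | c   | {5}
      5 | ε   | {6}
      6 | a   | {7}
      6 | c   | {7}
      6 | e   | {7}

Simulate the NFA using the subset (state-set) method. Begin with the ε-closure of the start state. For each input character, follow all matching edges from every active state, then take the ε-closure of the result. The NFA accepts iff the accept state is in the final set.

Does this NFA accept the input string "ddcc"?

Answer: ACCEPT

Derivation:
initial (ε-close {0}): {0,1,2,4}
'd' @ 1: {1,2,3,4}
'd' @ 2: {1,2,3,4}
'c' @ 3: {5,6}
'c' @ 4: {7}  (accept∈set)
final: {7}; accept 7 in set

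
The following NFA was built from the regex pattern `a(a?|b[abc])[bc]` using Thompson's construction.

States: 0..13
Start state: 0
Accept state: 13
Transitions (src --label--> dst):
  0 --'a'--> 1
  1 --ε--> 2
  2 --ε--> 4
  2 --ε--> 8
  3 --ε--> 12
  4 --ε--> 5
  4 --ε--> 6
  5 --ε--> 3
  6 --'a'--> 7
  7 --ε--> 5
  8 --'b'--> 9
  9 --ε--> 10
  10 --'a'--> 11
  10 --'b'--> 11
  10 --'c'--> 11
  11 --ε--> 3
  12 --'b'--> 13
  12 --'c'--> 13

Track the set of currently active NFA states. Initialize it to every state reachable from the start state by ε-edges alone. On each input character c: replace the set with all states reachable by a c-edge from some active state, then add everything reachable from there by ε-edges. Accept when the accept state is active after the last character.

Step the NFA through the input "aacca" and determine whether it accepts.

Answer: REJECT

Trace:
start: ε-closure({0}) = {0}
'a' @ 1: {1,2,3,4,5,6,8,12}
'a' @ 2: {3,5,7,12}
'c' @ 3: {13}  (accept∈set)
'c' @ 4: {}  — no active states
rest 'a' ignored (set empty)
after full input: {}  (accept=13 not in)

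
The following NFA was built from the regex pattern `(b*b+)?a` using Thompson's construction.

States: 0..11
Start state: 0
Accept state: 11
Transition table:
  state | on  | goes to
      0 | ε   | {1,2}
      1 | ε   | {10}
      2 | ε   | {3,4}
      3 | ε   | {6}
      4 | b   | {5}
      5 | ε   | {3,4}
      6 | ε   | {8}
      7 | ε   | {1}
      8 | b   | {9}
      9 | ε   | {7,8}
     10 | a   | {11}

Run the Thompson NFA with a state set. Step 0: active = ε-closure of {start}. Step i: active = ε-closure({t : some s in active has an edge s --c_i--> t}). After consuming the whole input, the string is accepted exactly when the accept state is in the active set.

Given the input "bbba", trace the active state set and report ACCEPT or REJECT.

Answer: ACCEPT

Derivation:
start: ε-closure({0}) = {0,1,2,3,4,6,8,10}
'b' @ 1: {1,3,4,5,6,7,8,9,10}
'b' @ 2: {1,3,4,5,6,7,8,9,10}
'b' @ 3: {1,3,4,5,6,7,8,9,10}
'a' @ 4: {11}  (accept∈set)
after full input: {11}  (accept=11 in)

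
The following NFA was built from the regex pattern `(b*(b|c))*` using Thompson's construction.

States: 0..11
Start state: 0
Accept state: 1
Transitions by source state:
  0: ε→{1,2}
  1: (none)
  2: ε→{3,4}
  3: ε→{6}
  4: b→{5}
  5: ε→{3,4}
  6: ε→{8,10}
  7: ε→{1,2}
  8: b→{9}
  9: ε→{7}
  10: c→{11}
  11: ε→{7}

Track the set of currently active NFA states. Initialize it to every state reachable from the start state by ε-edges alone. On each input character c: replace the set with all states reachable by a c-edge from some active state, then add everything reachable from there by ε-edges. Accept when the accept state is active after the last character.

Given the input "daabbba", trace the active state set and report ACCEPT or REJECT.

S₀ = ε-closure({0}) = {0,1,2,3,4,6,8,10}
'd' @ 1: {}  — no active states
rest 'aabbba' ignored (set empty)
end set {} — state 1 not in

Answer: REJECT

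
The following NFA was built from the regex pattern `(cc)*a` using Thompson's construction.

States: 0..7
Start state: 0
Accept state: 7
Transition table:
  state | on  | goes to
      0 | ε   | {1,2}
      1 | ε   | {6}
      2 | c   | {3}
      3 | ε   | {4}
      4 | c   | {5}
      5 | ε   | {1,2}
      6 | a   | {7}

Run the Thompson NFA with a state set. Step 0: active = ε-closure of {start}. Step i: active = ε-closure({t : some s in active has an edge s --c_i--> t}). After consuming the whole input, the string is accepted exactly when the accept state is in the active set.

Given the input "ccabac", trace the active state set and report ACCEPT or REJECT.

S₀ = ε-closure({0}) = {0,1,2,6}
'c' @ 1: {3,4}
'c' @ 2: {1,2,5,6}
'a' @ 3: {7}  ✓accept
'b' @ 4: {}  — no active states
rest 'ac' ignored (set empty)
after full input: {}  (accept=7 not in)

Answer: REJECT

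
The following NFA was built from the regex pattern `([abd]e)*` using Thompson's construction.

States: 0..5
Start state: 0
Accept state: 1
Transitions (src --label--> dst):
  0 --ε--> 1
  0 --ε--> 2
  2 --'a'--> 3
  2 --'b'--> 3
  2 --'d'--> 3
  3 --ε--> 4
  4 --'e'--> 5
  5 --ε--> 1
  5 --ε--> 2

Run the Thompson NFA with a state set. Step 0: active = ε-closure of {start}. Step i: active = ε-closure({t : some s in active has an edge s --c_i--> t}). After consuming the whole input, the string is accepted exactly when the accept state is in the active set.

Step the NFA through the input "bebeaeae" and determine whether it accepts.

S₀ = ε-closure({0}) = {0,1,2}
'b' @ 1: {3,4}
'e' @ 2: {1,2,5}  (accept∈set)
'b' @ 3: {3,4}
'e' @ 4: {1,2,5}  (accept∈set)
'a' @ 5: {3,4}
'e' @ 6: {1,2,5}  (accept∈set)
'a' @ 7: {3,4}
'e' @ 8: {1,2,5}  (accept∈set)
final: {1,2,5}; accept 1 in set

Answer: ACCEPT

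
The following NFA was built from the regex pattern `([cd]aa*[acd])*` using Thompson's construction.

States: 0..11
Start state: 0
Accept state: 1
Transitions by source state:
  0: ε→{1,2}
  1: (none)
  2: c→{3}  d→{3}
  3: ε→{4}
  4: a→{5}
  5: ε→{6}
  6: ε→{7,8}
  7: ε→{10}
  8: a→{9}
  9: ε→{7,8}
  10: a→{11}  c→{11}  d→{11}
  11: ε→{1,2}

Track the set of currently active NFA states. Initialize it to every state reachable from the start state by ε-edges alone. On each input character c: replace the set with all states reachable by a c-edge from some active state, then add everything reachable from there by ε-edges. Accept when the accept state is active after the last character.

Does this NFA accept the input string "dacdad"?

Answer: ACCEPT

Steps:
S₀ = ε-closure({0}) = {0,1,2}
'd' @ 1: {3,4}
'a' @ 2: {5,6,7,8,10}
'c' @ 3: {1,2,11}  [accepting]
'd' @ 4: {3,4}
'a' @ 5: {5,6,7,8,10}
'd' @ 6: {1,2,11}  [accepting]
after full input: {1,2,11}  (accept=1 in)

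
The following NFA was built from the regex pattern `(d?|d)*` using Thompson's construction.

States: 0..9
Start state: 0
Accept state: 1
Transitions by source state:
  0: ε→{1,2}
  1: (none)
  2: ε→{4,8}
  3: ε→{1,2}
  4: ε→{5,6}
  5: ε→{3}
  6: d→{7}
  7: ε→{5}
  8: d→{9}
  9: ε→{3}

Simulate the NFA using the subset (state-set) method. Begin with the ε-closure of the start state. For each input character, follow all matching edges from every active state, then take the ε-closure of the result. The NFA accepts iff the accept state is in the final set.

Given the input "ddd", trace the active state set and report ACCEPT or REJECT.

Answer: ACCEPT

Trace:
initial (ε-close {0}): {0,1,2,3,4,5,6,8}
'd' @ 1: {1,2,3,4,5,6,7,8,9}  ✓accept
'd' @ 2: {1,2,3,4,5,6,7,8,9}  ✓accept
'd' @ 3: {1,2,3,4,5,6,7,8,9}  ✓accept
end set {1,2,3,4,5,6,7,8,9} — state 1 in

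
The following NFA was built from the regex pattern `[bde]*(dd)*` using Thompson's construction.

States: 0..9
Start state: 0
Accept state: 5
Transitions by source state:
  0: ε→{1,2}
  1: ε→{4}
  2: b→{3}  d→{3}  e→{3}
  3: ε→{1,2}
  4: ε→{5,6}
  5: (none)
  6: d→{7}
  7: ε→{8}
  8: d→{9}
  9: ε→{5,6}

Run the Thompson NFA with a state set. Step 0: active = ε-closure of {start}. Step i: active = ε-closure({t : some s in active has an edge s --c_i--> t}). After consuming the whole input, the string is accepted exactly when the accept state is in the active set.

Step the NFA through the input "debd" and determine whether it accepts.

initial (ε-close {0}): {0,1,2,4,5,6}
'd' @ 1: {1,2,3,4,5,6,7,8}  (accept∈set)
'e' @ 2: {1,2,3,4,5,6}  (accept∈set)
'b' @ 3: {1,2,3,4,5,6}  (accept∈set)
'd' @ 4: {1,2,3,4,5,6,7,8}  (accept∈set)
after full input: {1,2,3,4,5,6,7,8}  (accept=5 in)

Answer: ACCEPT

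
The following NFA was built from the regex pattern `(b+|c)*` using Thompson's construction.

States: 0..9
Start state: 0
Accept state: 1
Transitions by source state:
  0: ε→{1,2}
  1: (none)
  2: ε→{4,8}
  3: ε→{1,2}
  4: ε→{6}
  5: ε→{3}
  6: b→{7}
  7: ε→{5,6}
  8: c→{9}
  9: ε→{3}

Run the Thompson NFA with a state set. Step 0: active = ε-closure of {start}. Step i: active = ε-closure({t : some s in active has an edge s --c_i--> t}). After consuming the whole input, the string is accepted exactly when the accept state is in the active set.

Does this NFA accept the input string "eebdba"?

Answer: REJECT

Trace:
start: ε-closure({0}) = {0,1,2,4,6,8}
'e' @ 1: {}  — state set empty
rest 'ebdba' ignored (set empty)
end set {} — state 1 not in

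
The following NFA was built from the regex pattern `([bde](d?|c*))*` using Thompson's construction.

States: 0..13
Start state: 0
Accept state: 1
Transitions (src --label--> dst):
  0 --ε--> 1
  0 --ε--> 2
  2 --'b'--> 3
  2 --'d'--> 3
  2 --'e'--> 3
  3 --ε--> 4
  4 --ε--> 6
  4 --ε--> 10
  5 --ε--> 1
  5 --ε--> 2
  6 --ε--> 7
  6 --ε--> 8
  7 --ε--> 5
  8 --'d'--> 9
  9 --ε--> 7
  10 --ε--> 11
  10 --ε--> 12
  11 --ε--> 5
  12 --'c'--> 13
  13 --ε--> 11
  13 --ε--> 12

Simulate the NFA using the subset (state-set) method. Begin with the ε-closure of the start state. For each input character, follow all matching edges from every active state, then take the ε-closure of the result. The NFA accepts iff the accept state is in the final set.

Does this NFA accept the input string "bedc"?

S₀ = ε-closure({0}) = {0,1,2}
'b' @ 1: {1,2,3,4,5,6,7,8,10,11,12}  (accept∈set)
'e' @ 2: {1,2,3,4,5,6,7,8,10,11,12}  (accept∈set)
'd' @ 3: {1,2,3,4,5,6,7,8,9,10,11,12}  (accept∈set)
'c' @ 4: {1,2,5,11,12,13}  (accept∈set)
end set {1,2,5,11,12,13} — state 1 in

Answer: ACCEPT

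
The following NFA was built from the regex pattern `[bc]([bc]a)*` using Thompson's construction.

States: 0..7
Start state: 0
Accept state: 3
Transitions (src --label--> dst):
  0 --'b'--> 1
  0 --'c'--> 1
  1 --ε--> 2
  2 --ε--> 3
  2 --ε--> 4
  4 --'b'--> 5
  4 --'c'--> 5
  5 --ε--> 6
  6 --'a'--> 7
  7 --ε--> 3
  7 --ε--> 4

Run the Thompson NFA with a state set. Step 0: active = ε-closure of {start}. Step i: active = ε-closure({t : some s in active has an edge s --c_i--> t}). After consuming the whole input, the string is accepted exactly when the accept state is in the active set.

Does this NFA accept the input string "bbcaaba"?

initial (ε-close {0}): {0}
'b' @ 1: {1,2,3,4}  [accepting]
'b' @ 2: {5,6}
'c' @ 3: {}  — dead — no transitions
rest 'aaba' ignored (set empty)
final: {}; accept 3 not in set

Answer: REJECT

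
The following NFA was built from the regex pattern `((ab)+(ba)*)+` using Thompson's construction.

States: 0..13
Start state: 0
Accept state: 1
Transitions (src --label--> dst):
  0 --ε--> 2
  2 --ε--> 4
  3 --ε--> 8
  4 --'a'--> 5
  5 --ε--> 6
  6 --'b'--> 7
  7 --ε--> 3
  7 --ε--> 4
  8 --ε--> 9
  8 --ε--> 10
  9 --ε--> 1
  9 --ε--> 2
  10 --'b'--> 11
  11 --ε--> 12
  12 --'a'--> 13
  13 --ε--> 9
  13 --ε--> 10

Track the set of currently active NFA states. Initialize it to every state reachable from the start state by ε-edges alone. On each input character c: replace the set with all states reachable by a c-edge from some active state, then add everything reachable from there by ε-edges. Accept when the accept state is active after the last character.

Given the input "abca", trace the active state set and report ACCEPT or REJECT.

Answer: REJECT

Trace:
S₀ = ε-closure({0}) = {0,2,4}
'a' @ 1: {5,6}
'b' @ 2: {1,2,3,4,7,8,9,10}  ✓accept
'c' @ 3: {}  — state set empty
rest 'a' ignored (set empty)
after full input: {}  (accept=1 not in)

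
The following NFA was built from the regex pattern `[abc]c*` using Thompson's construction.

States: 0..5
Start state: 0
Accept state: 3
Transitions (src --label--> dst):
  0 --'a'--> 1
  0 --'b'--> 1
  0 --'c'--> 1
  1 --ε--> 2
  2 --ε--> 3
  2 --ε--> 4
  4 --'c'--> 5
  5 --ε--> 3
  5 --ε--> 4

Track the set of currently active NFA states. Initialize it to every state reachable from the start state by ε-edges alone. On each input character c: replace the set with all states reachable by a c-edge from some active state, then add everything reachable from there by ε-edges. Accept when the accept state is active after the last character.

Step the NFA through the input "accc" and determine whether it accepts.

Answer: ACCEPT

Derivation:
initial (ε-close {0}): {0}
'a' @ 1: {1,2,3,4}  ✓accept
'c' @ 2: {3,4,5}  ✓accept
'c' @ 3: {3,4,5}  ✓accept
'c' @ 4: {3,4,5}  ✓accept
end set {3,4,5} — state 3 in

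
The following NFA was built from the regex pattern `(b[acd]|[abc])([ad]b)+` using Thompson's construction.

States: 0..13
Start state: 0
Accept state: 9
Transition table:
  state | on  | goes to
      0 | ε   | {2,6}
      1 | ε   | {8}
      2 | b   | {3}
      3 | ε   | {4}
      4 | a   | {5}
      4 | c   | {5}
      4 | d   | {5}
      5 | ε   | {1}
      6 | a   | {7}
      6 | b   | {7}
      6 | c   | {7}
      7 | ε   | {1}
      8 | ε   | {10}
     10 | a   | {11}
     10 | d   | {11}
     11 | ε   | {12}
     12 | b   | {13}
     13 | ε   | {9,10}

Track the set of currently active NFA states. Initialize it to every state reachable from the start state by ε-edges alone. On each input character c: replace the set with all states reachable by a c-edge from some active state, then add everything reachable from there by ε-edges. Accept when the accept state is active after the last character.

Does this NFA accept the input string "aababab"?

Answer: ACCEPT

Derivation:
start: ε-closure({0}) = {0,2,6}
'a' @ 1: {1,7,8,10}
'a' @ 2: {11,12}
'b' @ 3: {9,10,13}  ✓accept
'a' @ 4: {11,12}
'b' @ 5: {9,10,13}  ✓accept
'a' @ 6: {11,12}
'b' @ 7: {9,10,13}  ✓accept
after full input: {9,10,13}  (accept=9 in)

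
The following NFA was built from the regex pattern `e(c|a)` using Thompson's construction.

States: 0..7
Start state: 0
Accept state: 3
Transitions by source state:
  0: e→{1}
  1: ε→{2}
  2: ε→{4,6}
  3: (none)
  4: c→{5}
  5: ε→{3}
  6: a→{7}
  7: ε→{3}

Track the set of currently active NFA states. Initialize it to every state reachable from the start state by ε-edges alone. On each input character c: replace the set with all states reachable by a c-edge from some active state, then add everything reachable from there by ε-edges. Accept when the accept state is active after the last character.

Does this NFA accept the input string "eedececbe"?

Answer: REJECT

Steps:
initial (ε-close {0}): {0}
'e' @ 1: {1,2,4,6}
'e' @ 2: {}  — no active states
rest 'dececbe' ignored (set empty)
final: {}; accept 3 not in set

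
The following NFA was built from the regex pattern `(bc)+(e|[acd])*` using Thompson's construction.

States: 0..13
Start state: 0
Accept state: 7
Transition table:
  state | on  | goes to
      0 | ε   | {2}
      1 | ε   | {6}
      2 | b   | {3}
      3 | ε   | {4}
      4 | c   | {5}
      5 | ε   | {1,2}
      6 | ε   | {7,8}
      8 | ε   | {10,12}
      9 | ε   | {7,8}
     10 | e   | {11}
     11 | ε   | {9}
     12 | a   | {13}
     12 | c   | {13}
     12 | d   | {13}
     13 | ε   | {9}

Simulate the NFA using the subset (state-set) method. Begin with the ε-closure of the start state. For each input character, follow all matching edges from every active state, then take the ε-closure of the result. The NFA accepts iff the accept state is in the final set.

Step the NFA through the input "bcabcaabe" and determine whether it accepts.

Answer: REJECT

Steps:
S₀ = ε-closure({0}) = {0,2}
'b' @ 1: {3,4}
'c' @ 2: {1,2,5,6,7,8,10,12}  [accepting]
'a' @ 3: {7,8,9,10,12,13}  [accepting]
'b' @ 4: {}  — state set empty
rest 'caabe' ignored (set empty)
after full input: {}  (accept=7 not in)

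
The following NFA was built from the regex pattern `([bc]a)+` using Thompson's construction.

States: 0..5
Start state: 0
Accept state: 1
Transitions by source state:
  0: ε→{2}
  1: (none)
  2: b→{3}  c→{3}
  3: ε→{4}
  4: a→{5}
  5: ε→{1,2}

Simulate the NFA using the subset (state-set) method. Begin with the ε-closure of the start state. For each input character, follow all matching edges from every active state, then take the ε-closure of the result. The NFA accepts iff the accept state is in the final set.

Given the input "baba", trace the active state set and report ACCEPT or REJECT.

initial (ε-close {0}): {0,2}
'b' @ 1: {3,4}
'a' @ 2: {1,2,5}  [accepting]
'b' @ 3: {3,4}
'a' @ 4: {1,2,5}  [accepting]
final: {1,2,5}; accept 1 in set

Answer: ACCEPT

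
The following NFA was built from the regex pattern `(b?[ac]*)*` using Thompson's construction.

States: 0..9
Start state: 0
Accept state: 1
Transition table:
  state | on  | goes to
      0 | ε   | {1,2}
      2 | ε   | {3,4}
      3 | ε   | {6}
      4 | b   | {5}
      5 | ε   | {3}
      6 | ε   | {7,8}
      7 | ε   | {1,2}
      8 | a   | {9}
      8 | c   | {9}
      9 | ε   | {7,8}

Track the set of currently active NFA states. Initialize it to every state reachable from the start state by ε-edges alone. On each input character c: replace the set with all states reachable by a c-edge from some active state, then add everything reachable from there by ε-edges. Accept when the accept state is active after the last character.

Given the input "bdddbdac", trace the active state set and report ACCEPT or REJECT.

initial (ε-close {0}): {0,1,2,3,4,6,7,8}
'b' @ 1: {1,2,3,4,5,6,7,8}  (accept∈set)
'd' @ 2: {}  — no active states
rest 'ddbdac' ignored (set empty)
after full input: {}  (accept=1 not in)

Answer: REJECT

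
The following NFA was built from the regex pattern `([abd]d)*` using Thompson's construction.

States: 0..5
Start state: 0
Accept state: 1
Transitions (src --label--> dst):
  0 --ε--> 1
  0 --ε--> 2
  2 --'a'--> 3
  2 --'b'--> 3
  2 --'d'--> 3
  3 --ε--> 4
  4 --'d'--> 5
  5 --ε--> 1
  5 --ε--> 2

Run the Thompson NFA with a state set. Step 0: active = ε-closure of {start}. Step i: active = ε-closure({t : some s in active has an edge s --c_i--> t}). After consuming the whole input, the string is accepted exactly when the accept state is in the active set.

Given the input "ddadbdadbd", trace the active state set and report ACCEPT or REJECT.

initial (ε-close {0}): {0,1,2}
'd' @ 1: {3,4}
'd' @ 2: {1,2,5}  [accepting]
'a' @ 3: {3,4}
'd' @ 4: {1,2,5}  [accepting]
'b' @ 5: {3,4}
'd' @ 6: {1,2,5}  [accepting]
'a' @ 7: {3,4}
'd' @ 8: {1,2,5}  [accepting]
'b' @ 9: {3,4}
'd' @ 10: {1,2,5}  [accepting]
after full input: {1,2,5}  (accept=1 in)

Answer: ACCEPT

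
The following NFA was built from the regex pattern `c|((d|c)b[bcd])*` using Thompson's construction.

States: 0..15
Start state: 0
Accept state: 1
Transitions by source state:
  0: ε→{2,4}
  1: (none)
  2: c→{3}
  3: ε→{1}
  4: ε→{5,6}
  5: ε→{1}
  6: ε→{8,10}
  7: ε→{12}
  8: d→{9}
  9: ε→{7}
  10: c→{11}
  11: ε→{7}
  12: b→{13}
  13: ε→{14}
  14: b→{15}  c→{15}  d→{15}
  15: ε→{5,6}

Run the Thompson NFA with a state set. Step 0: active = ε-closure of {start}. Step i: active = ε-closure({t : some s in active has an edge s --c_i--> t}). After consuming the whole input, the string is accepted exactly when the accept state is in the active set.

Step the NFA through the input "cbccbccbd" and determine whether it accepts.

S₀ = ε-closure({0}) = {0,1,2,4,5,6,8,10}
'c' @ 1: {1,3,7,11,12}  [accepting]
'b' @ 2: {13,14}
'c' @ 3: {1,5,6,8,10,15}  [accepting]
'c' @ 4: {7,11,12}
'b' @ 5: {13,14}
'c' @ 6: {1,5,6,8,10,15}  [accepting]
'c' @ 7: {7,11,12}
'b' @ 8: {13,14}
'd' @ 9: {1,5,6,8,10,15}  [accepting]
end set {1,5,6,8,10,15} — state 1 in

Answer: ACCEPT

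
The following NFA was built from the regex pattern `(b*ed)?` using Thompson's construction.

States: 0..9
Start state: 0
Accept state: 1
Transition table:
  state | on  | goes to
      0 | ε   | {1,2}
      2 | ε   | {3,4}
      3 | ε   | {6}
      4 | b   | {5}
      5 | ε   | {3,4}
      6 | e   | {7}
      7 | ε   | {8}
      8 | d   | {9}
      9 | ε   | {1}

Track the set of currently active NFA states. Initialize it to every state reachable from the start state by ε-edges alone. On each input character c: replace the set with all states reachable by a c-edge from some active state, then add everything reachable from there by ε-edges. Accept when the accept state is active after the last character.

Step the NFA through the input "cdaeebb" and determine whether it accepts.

initial (ε-close {0}): {0,1,2,3,4,6}
'c' @ 1: {}  — no active states
rest 'daeebb' ignored (set empty)
after full input: {}  (accept=1 not in)

Answer: REJECT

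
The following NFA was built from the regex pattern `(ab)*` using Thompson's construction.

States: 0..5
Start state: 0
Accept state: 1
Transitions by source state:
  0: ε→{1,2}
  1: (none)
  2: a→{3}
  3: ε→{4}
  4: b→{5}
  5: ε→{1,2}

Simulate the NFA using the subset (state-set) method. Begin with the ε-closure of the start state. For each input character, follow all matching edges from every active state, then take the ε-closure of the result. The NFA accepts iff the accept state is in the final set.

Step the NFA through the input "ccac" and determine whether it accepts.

Answer: REJECT

Trace:
start: ε-closure({0}) = {0,1,2}
'c' @ 1: {}  — dead — no transitions
rest 'cac' ignored (set empty)
final: {}; accept 1 not in set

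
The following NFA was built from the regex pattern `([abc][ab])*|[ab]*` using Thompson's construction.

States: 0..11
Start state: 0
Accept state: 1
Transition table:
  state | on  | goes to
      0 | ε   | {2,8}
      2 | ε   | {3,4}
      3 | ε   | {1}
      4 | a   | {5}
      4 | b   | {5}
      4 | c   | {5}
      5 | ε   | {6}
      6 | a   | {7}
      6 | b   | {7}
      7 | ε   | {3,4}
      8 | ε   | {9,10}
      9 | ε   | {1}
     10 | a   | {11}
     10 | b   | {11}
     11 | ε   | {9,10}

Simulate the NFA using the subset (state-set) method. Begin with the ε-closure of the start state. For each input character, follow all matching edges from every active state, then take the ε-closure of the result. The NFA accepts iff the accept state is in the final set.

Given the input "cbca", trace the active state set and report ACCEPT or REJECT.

S₀ = ε-closure({0}) = {0,1,2,3,4,8,9,10}
'c' @ 1: {5,6}
'b' @ 2: {1,3,4,7}  [accepting]
'c' @ 3: {5,6}
'a' @ 4: {1,3,4,7}  [accepting]
final: {1,3,4,7}; accept 1 in set

Answer: ACCEPT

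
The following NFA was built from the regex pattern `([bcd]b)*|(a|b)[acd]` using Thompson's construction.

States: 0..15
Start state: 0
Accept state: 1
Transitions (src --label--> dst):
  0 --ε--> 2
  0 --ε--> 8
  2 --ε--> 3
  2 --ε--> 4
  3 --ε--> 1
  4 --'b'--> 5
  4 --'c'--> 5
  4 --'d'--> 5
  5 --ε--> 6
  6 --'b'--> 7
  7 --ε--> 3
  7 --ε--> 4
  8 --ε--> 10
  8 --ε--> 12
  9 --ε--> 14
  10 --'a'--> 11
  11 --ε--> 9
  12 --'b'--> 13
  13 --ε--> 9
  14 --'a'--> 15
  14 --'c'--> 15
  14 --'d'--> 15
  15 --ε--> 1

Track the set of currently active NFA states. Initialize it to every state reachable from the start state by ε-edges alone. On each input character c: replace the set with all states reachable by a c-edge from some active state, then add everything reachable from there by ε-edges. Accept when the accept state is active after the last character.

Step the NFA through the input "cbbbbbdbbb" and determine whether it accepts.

initial (ε-close {0}): {0,1,2,3,4,8,10,12}
'c' @ 1: {5,6}
'b' @ 2: {1,3,4,7}  [accepting]
'b' @ 3: {5,6}
'b' @ 4: {1,3,4,7}  [accepting]
'b' @ 5: {5,6}
'b' @ 6: {1,3,4,7}  [accepting]
'd' @ 7: {5,6}
'b' @ 8: {1,3,4,7}  [accepting]
'b' @ 9: {5,6}
'b' @ 10: {1,3,4,7}  [accepting]
end set {1,3,4,7} — state 1 in

Answer: ACCEPT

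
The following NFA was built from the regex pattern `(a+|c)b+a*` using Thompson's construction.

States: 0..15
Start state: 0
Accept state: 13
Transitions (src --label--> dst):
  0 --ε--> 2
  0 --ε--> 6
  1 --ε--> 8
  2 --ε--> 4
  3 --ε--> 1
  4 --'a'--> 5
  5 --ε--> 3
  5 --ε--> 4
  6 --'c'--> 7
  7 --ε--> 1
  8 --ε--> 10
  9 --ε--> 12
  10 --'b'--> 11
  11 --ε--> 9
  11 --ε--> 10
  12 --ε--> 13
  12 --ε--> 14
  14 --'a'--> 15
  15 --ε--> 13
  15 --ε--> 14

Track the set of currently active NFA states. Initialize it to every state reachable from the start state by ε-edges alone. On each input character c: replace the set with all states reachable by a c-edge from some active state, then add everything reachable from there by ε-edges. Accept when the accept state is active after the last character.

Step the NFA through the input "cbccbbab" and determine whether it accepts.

Answer: REJECT

Steps:
initial (ε-close {0}): {0,2,4,6}
'c' @ 1: {1,7,8,10}
'b' @ 2: {9,10,11,12,13,14}  ✓accept
'c' @ 3: {}  — no active states
rest 'cbbab' ignored (set empty)
end set {} — state 13 not in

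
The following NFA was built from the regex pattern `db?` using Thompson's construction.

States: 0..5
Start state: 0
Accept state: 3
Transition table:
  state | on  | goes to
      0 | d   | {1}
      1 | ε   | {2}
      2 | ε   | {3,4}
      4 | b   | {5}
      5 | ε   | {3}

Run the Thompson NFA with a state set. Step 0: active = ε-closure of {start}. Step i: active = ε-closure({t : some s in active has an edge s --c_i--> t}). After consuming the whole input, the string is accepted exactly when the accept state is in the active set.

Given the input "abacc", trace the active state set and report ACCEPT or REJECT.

Answer: REJECT

Trace:
S₀ = ε-closure({0}) = {0}
'a' @ 1: {}  — state set empty
rest 'bacc' ignored (set empty)
final: {}; accept 3 not in set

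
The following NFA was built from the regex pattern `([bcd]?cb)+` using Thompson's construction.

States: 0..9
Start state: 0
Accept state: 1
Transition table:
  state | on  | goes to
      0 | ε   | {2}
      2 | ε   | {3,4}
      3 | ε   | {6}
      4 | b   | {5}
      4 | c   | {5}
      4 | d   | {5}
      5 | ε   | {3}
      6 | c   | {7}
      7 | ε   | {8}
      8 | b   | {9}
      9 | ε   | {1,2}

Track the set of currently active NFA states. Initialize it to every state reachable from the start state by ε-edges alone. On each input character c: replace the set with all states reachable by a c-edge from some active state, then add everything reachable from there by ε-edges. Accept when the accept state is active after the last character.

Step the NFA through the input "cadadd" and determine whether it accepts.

S₀ = ε-closure({0}) = {0,2,3,4,6}
'c' @ 1: {3,5,6,7,8}
'a' @ 2: {}  — dead — no transitions
rest 'dadd' ignored (set empty)
final: {}; accept 1 not in set

Answer: REJECT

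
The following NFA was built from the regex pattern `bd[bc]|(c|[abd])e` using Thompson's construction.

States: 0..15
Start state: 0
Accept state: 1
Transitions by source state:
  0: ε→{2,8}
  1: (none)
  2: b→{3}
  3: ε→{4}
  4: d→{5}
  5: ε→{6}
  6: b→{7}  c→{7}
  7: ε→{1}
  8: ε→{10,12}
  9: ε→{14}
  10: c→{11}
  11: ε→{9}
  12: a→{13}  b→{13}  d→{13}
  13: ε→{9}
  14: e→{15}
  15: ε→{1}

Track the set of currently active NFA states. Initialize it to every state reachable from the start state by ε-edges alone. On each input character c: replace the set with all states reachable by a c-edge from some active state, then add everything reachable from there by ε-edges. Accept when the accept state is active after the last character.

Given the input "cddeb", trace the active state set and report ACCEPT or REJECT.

S₀ = ε-closure({0}) = {0,2,8,10,12}
'c' @ 1: {9,11,14}
'd' @ 2: {}  — no active states
rest 'deb' ignored (set empty)
end set {} — state 1 not in

Answer: REJECT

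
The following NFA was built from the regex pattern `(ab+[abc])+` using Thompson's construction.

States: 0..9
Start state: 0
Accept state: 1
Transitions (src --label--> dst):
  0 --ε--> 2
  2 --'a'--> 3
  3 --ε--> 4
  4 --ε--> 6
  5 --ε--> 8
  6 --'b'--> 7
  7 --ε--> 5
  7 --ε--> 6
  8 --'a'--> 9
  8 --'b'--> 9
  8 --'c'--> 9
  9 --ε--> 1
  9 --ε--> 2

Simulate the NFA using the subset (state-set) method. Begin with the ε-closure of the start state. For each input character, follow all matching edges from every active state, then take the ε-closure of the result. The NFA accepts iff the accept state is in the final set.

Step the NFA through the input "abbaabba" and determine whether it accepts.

initial (ε-close {0}): {0,2}
'a' @ 1: {3,4,6}
'b' @ 2: {5,6,7,8}
'b' @ 3: {1,2,5,6,7,8,9}  ✓accept
'a' @ 4: {1,2,3,4,6,9}  ✓accept
'a' @ 5: {3,4,6}
'b' @ 6: {5,6,7,8}
'b' @ 7: {1,2,5,6,7,8,9}  ✓accept
'a' @ 8: {1,2,3,4,6,9}  ✓accept
final: {1,2,3,4,6,9}; accept 1 in set

Answer: ACCEPT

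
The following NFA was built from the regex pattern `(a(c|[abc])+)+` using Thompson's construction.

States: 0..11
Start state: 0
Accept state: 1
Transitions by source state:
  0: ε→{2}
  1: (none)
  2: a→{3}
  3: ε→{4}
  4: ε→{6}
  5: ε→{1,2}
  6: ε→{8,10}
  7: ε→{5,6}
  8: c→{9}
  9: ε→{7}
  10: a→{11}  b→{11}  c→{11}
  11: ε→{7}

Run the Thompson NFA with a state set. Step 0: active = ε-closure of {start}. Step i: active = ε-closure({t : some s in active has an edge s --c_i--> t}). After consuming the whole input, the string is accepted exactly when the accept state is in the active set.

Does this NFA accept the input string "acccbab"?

S₀ = ε-closure({0}) = {0,2}
'a' @ 1: {3,4,6,8,10}
'c' @ 2: {1,2,5,6,7,8,9,10,11}  [accepting]
'c' @ 3: {1,2,5,6,7,8,9,10,11}  [accepting]
'c' @ 4: {1,2,5,6,7,8,9,10,11}  [accepting]
'b' @ 5: {1,2,5,6,7,8,10,11}  [accepting]
'a' @ 6: {1,2,3,4,5,6,7,8,10,11}  [accepting]
'b' @ 7: {1,2,5,6,7,8,10,11}  [accepting]
end set {1,2,5,6,7,8,10,11} — state 1 in

Answer: ACCEPT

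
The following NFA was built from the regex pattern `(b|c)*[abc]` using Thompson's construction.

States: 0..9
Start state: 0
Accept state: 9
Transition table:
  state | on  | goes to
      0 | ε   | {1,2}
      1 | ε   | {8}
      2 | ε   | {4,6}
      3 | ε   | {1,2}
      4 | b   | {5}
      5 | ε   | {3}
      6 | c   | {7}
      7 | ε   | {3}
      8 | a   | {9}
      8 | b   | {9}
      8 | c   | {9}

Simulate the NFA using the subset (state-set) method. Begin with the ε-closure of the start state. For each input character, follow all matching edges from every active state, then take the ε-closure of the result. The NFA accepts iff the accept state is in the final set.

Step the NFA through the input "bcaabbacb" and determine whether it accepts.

initial (ε-close {0}): {0,1,2,4,6,8}
'b' @ 1: {1,2,3,4,5,6,8,9}  (accept∈set)
'c' @ 2: {1,2,3,4,6,7,8,9}  (accept∈set)
'a' @ 3: {9}  (accept∈set)
'a' @ 4: {}  — state set empty
rest 'bbacb' ignored (set empty)
after full input: {}  (accept=9 not in)

Answer: REJECT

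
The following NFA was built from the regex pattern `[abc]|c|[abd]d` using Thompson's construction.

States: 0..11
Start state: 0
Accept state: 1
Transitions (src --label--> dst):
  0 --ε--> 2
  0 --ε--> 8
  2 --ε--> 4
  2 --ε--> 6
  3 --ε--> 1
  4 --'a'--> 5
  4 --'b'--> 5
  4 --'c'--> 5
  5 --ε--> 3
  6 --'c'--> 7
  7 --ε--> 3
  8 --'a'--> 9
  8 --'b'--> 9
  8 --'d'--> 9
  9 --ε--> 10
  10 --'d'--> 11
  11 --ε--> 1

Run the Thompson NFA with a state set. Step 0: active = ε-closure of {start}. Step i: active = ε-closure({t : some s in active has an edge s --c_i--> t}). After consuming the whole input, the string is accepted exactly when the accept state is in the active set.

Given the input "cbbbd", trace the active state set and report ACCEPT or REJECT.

S₀ = ε-closure({0}) = {0,2,4,6,8}
'c' @ 1: {1,3,5,7}  (accept∈set)
'b' @ 2: {}  — dead — no transitions
rest 'bbd' ignored (set empty)
after full input: {}  (accept=1 not in)

Answer: REJECT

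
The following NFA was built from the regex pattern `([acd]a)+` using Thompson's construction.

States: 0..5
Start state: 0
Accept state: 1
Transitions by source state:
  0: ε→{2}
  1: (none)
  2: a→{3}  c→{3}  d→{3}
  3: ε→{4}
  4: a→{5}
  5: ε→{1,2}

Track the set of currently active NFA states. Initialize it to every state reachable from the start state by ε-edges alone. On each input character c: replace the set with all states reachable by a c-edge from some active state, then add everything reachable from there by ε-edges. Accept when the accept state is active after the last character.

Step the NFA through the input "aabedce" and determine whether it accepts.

initial (ε-close {0}): {0,2}
'a' @ 1: {3,4}
'a' @ 2: {1,2,5}  [accepting]
'b' @ 3: {}  — dead — no transitions
rest 'edce' ignored (set empty)
end set {} — state 1 not in

Answer: REJECT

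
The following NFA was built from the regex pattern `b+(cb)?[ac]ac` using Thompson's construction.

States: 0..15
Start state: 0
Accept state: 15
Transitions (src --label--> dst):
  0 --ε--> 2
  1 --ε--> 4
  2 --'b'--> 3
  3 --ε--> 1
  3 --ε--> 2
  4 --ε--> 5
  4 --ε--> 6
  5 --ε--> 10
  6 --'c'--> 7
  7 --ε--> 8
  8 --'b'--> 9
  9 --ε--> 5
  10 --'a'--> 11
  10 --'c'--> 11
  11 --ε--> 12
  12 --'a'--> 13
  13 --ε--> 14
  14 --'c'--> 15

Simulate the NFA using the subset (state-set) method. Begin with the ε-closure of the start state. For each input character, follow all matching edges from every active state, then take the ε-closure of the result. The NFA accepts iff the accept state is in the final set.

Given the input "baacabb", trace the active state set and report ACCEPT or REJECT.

Answer: REJECT

Steps:
start: ε-closure({0}) = {0,2}
'b' @ 1: {1,2,3,4,5,6,10}
'a' @ 2: {11,12}
'a' @ 3: {13,14}
'c' @ 4: {15}  ✓accept
'a' @ 5: {}  — dead — no transitions
rest 'bb' ignored (set empty)
final: {}; accept 15 not in set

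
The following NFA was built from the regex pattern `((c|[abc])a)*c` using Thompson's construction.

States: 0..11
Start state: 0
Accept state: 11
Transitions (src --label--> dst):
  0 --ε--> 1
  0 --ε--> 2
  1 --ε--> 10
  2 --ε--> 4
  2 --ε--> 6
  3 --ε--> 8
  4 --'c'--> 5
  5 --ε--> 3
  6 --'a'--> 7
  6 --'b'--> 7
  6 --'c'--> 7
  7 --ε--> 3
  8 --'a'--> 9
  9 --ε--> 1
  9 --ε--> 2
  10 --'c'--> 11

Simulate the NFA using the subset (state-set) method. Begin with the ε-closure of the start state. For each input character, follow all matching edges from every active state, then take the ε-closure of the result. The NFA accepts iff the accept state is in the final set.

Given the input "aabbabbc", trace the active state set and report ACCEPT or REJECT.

S₀ = ε-closure({0}) = {0,1,2,4,6,10}
'a' @ 1: {3,7,8}
'a' @ 2: {1,2,4,6,9,10}
'b' @ 3: {3,7,8}
'b' @ 4: {}  — no active states
rest 'abbc' ignored (set empty)
final: {}; accept 11 not in set

Answer: REJECT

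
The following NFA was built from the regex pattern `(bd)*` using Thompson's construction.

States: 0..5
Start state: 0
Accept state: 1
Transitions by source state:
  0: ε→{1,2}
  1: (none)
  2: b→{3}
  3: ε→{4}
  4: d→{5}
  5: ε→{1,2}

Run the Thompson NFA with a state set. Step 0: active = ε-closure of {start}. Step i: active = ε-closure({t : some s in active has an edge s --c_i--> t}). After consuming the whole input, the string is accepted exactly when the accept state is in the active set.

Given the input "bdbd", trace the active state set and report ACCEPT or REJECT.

Answer: ACCEPT

Derivation:
S₀ = ε-closure({0}) = {0,1,2}
'b' @ 1: {3,4}
'd' @ 2: {1,2,5}  (accept∈set)
'b' @ 3: {3,4}
'd' @ 4: {1,2,5}  (accept∈set)
end set {1,2,5} — state 1 in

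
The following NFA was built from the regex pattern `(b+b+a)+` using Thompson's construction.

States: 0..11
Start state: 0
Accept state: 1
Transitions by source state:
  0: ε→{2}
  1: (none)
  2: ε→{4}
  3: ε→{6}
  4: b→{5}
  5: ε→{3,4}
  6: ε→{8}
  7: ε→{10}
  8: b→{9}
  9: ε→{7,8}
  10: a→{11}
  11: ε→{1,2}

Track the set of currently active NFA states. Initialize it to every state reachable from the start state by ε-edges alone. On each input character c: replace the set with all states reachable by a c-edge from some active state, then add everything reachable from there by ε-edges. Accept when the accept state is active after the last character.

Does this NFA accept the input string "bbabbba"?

Answer: ACCEPT

Trace:
initial (ε-close {0}): {0,2,4}
'b' @ 1: {3,4,5,6,8}
'b' @ 2: {3,4,5,6,7,8,9,10}
'a' @ 3: {1,2,4,11}  ✓accept
'b' @ 4: {3,4,5,6,8}
'b' @ 5: {3,4,5,6,7,8,9,10}
'b' @ 6: {3,4,5,6,7,8,9,10}
'a' @ 7: {1,2,4,11}  ✓accept
final: {1,2,4,11}; accept 1 in set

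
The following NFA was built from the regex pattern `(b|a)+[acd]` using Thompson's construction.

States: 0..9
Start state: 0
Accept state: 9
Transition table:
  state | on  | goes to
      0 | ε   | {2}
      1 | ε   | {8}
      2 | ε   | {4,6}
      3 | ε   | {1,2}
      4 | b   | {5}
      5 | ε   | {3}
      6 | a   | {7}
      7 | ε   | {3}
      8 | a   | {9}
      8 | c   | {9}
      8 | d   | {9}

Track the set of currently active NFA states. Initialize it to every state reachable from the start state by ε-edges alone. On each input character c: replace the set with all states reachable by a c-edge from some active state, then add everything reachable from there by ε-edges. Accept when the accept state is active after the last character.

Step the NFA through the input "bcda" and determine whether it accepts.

start: ε-closure({0}) = {0,2,4,6}
'b' @ 1: {1,2,3,4,5,6,8}
'c' @ 2: {9}  [accepting]
'd' @ 3: {}  — state set empty
rest 'a' ignored (set empty)
final: {}; accept 9 not in set

Answer: REJECT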